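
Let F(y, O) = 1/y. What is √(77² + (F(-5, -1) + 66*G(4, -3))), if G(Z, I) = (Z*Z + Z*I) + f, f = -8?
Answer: 2*√35405/5 ≈ 75.265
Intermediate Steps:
G(Z, I) = -8 + Z² + I*Z (G(Z, I) = (Z*Z + Z*I) - 8 = (Z² + I*Z) - 8 = -8 + Z² + I*Z)
√(77² + (F(-5, -1) + 66*G(4, -3))) = √(77² + (1/(-5) + 66*(-8 + 4² - 3*4))) = √(5929 + (-⅕ + 66*(-8 + 16 - 12))) = √(5929 + (-⅕ + 66*(-4))) = √(5929 + (-⅕ - 264)) = √(5929 - 1321/5) = √(28324/5) = 2*√35405/5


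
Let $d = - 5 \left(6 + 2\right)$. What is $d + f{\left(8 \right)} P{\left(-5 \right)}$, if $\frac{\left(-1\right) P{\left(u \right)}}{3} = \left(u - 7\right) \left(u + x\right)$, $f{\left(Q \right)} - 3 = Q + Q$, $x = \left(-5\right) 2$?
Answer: $-10300$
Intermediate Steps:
$x = -10$
$f{\left(Q \right)} = 3 + 2 Q$ ($f{\left(Q \right)} = 3 + \left(Q + Q\right) = 3 + 2 Q$)
$d = -40$ ($d = \left(-5\right) 8 = -40$)
$P{\left(u \right)} = - 3 \left(-10 + u\right) \left(-7 + u\right)$ ($P{\left(u \right)} = - 3 \left(u - 7\right) \left(u - 10\right) = - 3 \left(-7 + u\right) \left(-10 + u\right) = - 3 \left(-10 + u\right) \left(-7 + u\right)$)
$d + f{\left(8 \right)} P{\left(-5 \right)} = -40 + \left(3 + 2 \cdot 8\right) \left(-210 - 3 \left(-5\right)^{2} + 51 \left(-5\right)\right) = -40 + \left(3 + 16\right) \left(-210 - 75 - 255\right) = -40 + 19 \left(-210 - 75 - 255\right) = -40 + 19 \left(-540\right) = -40 - 10260 = -10300$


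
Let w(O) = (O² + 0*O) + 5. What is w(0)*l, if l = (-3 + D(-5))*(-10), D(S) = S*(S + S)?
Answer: -2350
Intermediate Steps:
D(S) = 2*S² (D(S) = S*(2*S) = 2*S²)
w(O) = 5 + O² (w(O) = (O² + 0) + 5 = O² + 5 = 5 + O²)
l = -470 (l = (-3 + 2*(-5)²)*(-10) = (-3 + 2*25)*(-10) = (-3 + 50)*(-10) = 47*(-10) = -470)
w(0)*l = (5 + 0²)*(-470) = (5 + 0)*(-470) = 5*(-470) = -2350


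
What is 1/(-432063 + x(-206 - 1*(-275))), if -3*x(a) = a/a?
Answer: -3/1296190 ≈ -2.3145e-6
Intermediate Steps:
x(a) = -⅓ (x(a) = -a/(3*a) = -⅓*1 = -⅓)
1/(-432063 + x(-206 - 1*(-275))) = 1/(-432063 - ⅓) = 1/(-1296190/3) = -3/1296190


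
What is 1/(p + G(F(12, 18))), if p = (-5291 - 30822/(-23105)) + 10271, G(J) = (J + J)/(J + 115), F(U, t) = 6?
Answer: 2795705/13926617622 ≈ 0.00020075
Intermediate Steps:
G(J) = 2*J/(115 + J) (G(J) = (2*J)/(115 + J) = 2*J/(115 + J))
p = 115093722/23105 (p = (-5291 - 30822*(-1/23105)) + 10271 = (-5291 + 30822/23105) + 10271 = -122217733/23105 + 10271 = 115093722/23105 ≈ 4981.3)
1/(p + G(F(12, 18))) = 1/(115093722/23105 + 2*6/(115 + 6)) = 1/(115093722/23105 + 2*6/121) = 1/(115093722/23105 + 2*6*(1/121)) = 1/(115093722/23105 + 12/121) = 1/(13926617622/2795705) = 2795705/13926617622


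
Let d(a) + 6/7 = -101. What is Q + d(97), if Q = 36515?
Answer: 254892/7 ≈ 36413.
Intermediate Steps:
d(a) = -713/7 (d(a) = -6/7 - 101 = -713/7)
Q + d(97) = 36515 - 713/7 = 254892/7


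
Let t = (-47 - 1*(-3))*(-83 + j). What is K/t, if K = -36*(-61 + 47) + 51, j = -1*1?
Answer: 185/1232 ≈ 0.15016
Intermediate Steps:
j = -1
K = 555 (K = -36*(-14) + 51 = 504 + 51 = 555)
t = 3696 (t = (-47 - 1*(-3))*(-83 - 1) = (-47 + 3)*(-84) = -44*(-84) = 3696)
K/t = 555/3696 = 555*(1/3696) = 185/1232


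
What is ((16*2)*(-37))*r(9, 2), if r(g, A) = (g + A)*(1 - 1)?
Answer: 0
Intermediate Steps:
r(g, A) = 0 (r(g, A) = (A + g)*0 = 0)
((16*2)*(-37))*r(9, 2) = ((16*2)*(-37))*0 = (32*(-37))*0 = -1184*0 = 0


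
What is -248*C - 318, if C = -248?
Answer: 61186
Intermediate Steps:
-248*C - 318 = -248*(-248) - 318 = 61504 - 318 = 61186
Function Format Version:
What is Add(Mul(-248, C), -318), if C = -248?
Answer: 61186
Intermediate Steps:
Add(Mul(-248, C), -318) = Add(Mul(-248, -248), -318) = Add(61504, -318) = 61186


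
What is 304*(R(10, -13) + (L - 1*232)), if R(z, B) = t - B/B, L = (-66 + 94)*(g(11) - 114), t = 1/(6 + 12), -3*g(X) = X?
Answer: -9651544/9 ≈ -1.0724e+6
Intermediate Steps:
g(X) = -X/3
t = 1/18 ≈ 0.055556
L = -9884/3 (L = (-66 + 94)*(-⅓*11 - 114) = 28*(-11/3 - 114) = 28*(-353/3) = -9884/3 ≈ -3294.7)
R(z, B) = -17/18 (R(z, B) = 1/18 - B/B = 1/18 - 1*1 = 1/18 - 1 = -17/18)
304*(R(10, -13) + (L - 1*232)) = 304*(-17/18 + (-9884/3 - 1*232)) = 304*(-17/18 + (-9884/3 - 232)) = 304*(-17/18 - 10580/3) = 304*(-63497/18) = -9651544/9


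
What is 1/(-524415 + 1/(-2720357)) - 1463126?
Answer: -2087289722736984013/1426596016156 ≈ -1.4631e+6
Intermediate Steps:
1/(-524415 + 1/(-2720357)) - 1463126 = 1/(-524415 - 1/2720357) - 1463126 = 1/(-1426596016156/2720357) - 1463126 = -2720357/1426596016156 - 1463126 = -2087289722736984013/1426596016156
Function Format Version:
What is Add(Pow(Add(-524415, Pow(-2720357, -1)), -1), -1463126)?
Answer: Rational(-2087289722736984013, 1426596016156) ≈ -1.4631e+6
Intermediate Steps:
Add(Pow(Add(-524415, Pow(-2720357, -1)), -1), -1463126) = Add(Pow(Add(-524415, Rational(-1, 2720357)), -1), -1463126) = Add(Pow(Rational(-1426596016156, 2720357), -1), -1463126) = Add(Rational(-2720357, 1426596016156), -1463126) = Rational(-2087289722736984013, 1426596016156)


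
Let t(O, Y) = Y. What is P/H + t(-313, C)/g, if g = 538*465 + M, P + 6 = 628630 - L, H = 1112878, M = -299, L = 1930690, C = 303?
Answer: -162505665726/139037969369 ≈ -1.1688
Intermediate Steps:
P = -1302066 (P = -6 + (628630 - 1*1930690) = -6 + (628630 - 1930690) = -6 - 1302060 = -1302066)
g = 249871 (g = 538*465 - 299 = 250170 - 299 = 249871)
P/H + t(-313, C)/g = -1302066/1112878 + 303/249871 = -1302066*1/1112878 + 303*(1/249871) = -651033/556439 + 303/249871 = -162505665726/139037969369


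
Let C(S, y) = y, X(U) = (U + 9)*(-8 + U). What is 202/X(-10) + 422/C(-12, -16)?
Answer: -1091/72 ≈ -15.153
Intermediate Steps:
X(U) = (-8 + U)*(9 + U) (X(U) = (9 + U)*(-8 + U) = (-8 + U)*(9 + U))
202/X(-10) + 422/C(-12, -16) = 202/(-72 - 10 + (-10)**2) + 422/(-16) = 202/(-72 - 10 + 100) + 422*(-1/16) = 202/18 - 211/8 = 202*(1/18) - 211/8 = 101/9 - 211/8 = -1091/72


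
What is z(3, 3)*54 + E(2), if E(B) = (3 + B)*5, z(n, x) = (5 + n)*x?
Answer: 1321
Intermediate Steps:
z(n, x) = x*(5 + n)
E(B) = 15 + 5*B
z(3, 3)*54 + E(2) = (3*(5 + 3))*54 + (15 + 5*2) = (3*8)*54 + (15 + 10) = 24*54 + 25 = 1296 + 25 = 1321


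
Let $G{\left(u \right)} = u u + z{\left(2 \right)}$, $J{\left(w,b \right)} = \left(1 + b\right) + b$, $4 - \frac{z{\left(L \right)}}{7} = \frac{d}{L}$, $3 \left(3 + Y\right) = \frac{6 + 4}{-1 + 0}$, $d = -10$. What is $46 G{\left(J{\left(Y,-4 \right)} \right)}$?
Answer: $5152$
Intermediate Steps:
$Y = - \frac{19}{3}$ ($Y = -3 + \frac{\left(6 + 4\right) \frac{1}{-1 + 0}}{3} = -3 + \frac{10 \frac{1}{-1}}{3} = -3 + \frac{10 \left(-1\right)}{3} = -3 + \frac{1}{3} \left(-10\right) = -3 - \frac{10}{3} = - \frac{19}{3} \approx -6.3333$)
$z{\left(L \right)} = 28 + \frac{70}{L}$ ($z{\left(L \right)} = 28 - 7 \left(- \frac{10}{L}\right) = 28 + \frac{70}{L}$)
$J{\left(w,b \right)} = 1 + 2 b$
$G{\left(u \right)} = 63 + u^{2}$ ($G{\left(u \right)} = u u + \left(28 + \frac{70}{2}\right) = u^{2} + \left(28 + 70 \cdot \frac{1}{2}\right) = u^{2} + \left(28 + 35\right) = u^{2} + 63 = 63 + u^{2}$)
$46 G{\left(J{\left(Y,-4 \right)} \right)} = 46 \left(63 + \left(1 + 2 \left(-4\right)\right)^{2}\right) = 46 \left(63 + \left(1 - 8\right)^{2}\right) = 46 \left(63 + \left(-7\right)^{2}\right) = 46 \left(63 + 49\right) = 46 \cdot 112 = 5152$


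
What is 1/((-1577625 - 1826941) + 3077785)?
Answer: -1/326781 ≈ -3.0602e-6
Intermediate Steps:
1/((-1577625 - 1826941) + 3077785) = 1/(-3404566 + 3077785) = 1/(-326781) = -1/326781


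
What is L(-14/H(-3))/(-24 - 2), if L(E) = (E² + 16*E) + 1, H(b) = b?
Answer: -877/234 ≈ -3.7479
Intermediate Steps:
L(E) = 1 + E² + 16*E
L(-14/H(-3))/(-24 - 2) = (1 + (-14/(-3))² + 16*(-14/(-3)))/(-24 - 2) = (1 + (-14*(-⅓))² + 16*(-14*(-⅓)))/(-26) = -(1 + (14/3)² + 16*(14/3))/26 = -(1 + 196/9 + 224/3)/26 = -1/26*877/9 = -877/234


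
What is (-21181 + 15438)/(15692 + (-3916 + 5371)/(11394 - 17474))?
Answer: -6983488/19081181 ≈ -0.36599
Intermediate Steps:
(-21181 + 15438)/(15692 + (-3916 + 5371)/(11394 - 17474)) = -5743/(15692 + 1455/(-6080)) = -5743/(15692 + 1455*(-1/6080)) = -5743/(15692 - 291/1216) = -5743/19081181/1216 = -5743*1216/19081181 = -6983488/19081181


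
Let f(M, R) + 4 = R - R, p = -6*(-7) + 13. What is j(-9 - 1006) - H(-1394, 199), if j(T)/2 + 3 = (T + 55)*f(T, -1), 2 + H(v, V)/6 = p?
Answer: 7356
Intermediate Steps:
p = 55 (p = 42 + 13 = 55)
H(v, V) = 318 (H(v, V) = -12 + 6*55 = -12 + 330 = 318)
f(M, R) = -4 (f(M, R) = -4 + (R - R) = -4 + 0 = -4)
j(T) = -446 - 8*T (j(T) = -6 + 2*((T + 55)*(-4)) = -6 + 2*((55 + T)*(-4)) = -6 + 2*(-220 - 4*T) = -6 + (-440 - 8*T) = -446 - 8*T)
j(-9 - 1006) - H(-1394, 199) = (-446 - 8*(-9 - 1006)) - 1*318 = (-446 - 8*(-1015)) - 318 = (-446 + 8120) - 318 = 7674 - 318 = 7356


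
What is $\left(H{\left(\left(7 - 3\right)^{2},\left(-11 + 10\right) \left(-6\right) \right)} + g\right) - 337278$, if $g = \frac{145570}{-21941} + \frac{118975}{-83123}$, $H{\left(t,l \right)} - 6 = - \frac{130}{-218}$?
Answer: $- \frac{67049266412950934}{198794389987} \approx -3.3728 \cdot 10^{5}$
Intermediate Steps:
$H{\left(t,l \right)} = \frac{719}{109}$ ($H{\left(t,l \right)} = 6 - \frac{130}{-218} = 6 - - \frac{65}{109} = 6 + \frac{65}{109} = \frac{719}{109}$)
$g = - \frac{14710645585}{1823801743}$ ($g = 145570 \left(- \frac{1}{21941}\right) + 118975 \left(- \frac{1}{83123}\right) = - \frac{145570}{21941} - \frac{118975}{83123} = - \frac{14710645585}{1823801743} \approx -8.0659$)
$\left(H{\left(\left(7 - 3\right)^{2},\left(-11 + 10\right) \left(-6\right) \right)} + g\right) - 337278 = \left(\frac{719}{109} - \frac{14710645585}{1823801743}\right) - 337278 = - \frac{292146915548}{198794389987} - 337278 = - \frac{67049266412950934}{198794389987}$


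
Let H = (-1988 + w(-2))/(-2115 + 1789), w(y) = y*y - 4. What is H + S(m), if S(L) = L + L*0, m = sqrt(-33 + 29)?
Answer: 994/163 + 2*I ≈ 6.0982 + 2.0*I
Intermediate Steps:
m = 2*I (m = sqrt(-4) = 2*I ≈ 2.0*I)
w(y) = -4 + y**2 (w(y) = y**2 - 4 = -4 + y**2)
H = 994/163 (H = (-1988 + (-4 + (-2)**2))/(-2115 + 1789) = (-1988 + (-4 + 4))/(-326) = (-1988 + 0)*(-1/326) = -1988*(-1/326) = 994/163 ≈ 6.0982)
S(L) = L (S(L) = L + 0 = L)
H + S(m) = 994/163 + 2*I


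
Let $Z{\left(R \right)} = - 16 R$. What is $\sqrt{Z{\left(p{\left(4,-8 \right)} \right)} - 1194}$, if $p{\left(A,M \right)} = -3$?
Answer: $i \sqrt{1146} \approx 33.853 i$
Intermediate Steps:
$\sqrt{Z{\left(p{\left(4,-8 \right)} \right)} - 1194} = \sqrt{\left(-16\right) \left(-3\right) - 1194} = \sqrt{48 - 1194} = \sqrt{-1146} = i \sqrt{1146}$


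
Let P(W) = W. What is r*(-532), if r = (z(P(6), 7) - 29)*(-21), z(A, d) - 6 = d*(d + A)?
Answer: 759696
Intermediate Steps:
z(A, d) = 6 + d*(A + d) (z(A, d) = 6 + d*(d + A) = 6 + d*(A + d))
r = -1428 (r = ((6 + 7² + 6*7) - 29)*(-21) = ((6 + 49 + 42) - 29)*(-21) = (97 - 29)*(-21) = 68*(-21) = -1428)
r*(-532) = -1428*(-532) = 759696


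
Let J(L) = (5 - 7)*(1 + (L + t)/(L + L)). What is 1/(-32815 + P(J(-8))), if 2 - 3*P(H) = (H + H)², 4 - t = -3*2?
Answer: -12/393821 ≈ -3.0471e-5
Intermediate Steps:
t = 10 (t = 4 - (-3)*2 = 4 - 1*(-6) = 4 + 6 = 10)
J(L) = -2 - (10 + L)/L (J(L) = (5 - 7)*(1 + (L + 10)/(L + L)) = -2*(1 + (10 + L)/((2*L))) = -2*(1 + (10 + L)*(1/(2*L))) = -2*(1 + (10 + L)/(2*L)) = -2 - (10 + L)/L)
P(H) = ⅔ - 4*H²/3 (P(H) = ⅔ - (H + H)²/3 = ⅔ - 4*H²/3)
1/(-32815 + P(J(-8))) = 1/(-32815 + (⅔ - 4*(-3 - 10/(-8))²/3)) = 1/(-32815 + (⅔ - 4*(-3 - 10*(-⅛))²/3)) = 1/(-32815 + (⅔ - 4*(-3 + 5/4)²/3)) = 1/(-32815 + (⅔ - 4*(-7/4)²/3)) = 1/(-32815 + (⅔ - 4/3*49/16)) = 1/(-32815 + (⅔ - 49/12)) = 1/(-32815 - 41/12) = 1/(-393821/12) = -12/393821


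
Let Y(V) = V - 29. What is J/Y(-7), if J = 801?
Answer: -89/4 ≈ -22.250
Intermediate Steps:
Y(V) = -29 + V
J/Y(-7) = 801/(-29 - 7) = 801/(-36) = 801*(-1/36) = -89/4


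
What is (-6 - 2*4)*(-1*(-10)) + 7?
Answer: -133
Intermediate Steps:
(-6 - 2*4)*(-1*(-10)) + 7 = (-6 - 8)*10 + 7 = -14*10 + 7 = -140 + 7 = -133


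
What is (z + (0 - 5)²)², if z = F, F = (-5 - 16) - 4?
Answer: 0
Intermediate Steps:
F = -25 (F = -21 - 4 = -25)
z = -25
(z + (0 - 5)²)² = (-25 + (0 - 5)²)² = (-25 + (-5)²)² = (-25 + 25)² = 0² = 0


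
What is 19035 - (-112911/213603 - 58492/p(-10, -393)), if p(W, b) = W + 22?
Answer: 5107218239/213603 ≈ 23910.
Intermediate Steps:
p(W, b) = 22 + W
19035 - (-112911/213603 - 58492/p(-10, -393)) = 19035 - (-112911/213603 - 58492/(22 - 10)) = 19035 - (-112911*1/213603 - 58492/12) = 19035 - (-37637/71201 - 58492*1/12) = 19035 - (-37637/71201 - 14623/3) = 19035 - 1*(-1041285134/213603) = 19035 + 1041285134/213603 = 5107218239/213603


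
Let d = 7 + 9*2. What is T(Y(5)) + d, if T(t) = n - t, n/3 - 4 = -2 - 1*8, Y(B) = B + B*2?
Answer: -8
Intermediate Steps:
Y(B) = 3*B (Y(B) = B + 2*B = 3*B)
d = 25 (d = 7 + 18 = 25)
n = -18 (n = 12 + 3*(-2 - 1*8) = 12 + 3*(-2 - 8) = 12 + 3*(-10) = 12 - 30 = -18)
T(t) = -18 - t
T(Y(5)) + d = (-18 - 3*5) + 25 = (-18 - 1*15) + 25 = (-18 - 15) + 25 = -33 + 25 = -8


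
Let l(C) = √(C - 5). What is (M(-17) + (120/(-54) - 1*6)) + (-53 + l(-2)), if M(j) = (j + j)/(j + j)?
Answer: -542/9 + I*√7 ≈ -60.222 + 2.6458*I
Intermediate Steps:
l(C) = √(-5 + C)
M(j) = 1 (M(j) = (2*j)/((2*j)) = (2*j)*(1/(2*j)) = 1)
(M(-17) + (120/(-54) - 1*6)) + (-53 + l(-2)) = (1 + (120/(-54) - 1*6)) + (-53 + √(-5 - 2)) = (1 + (120*(-1/54) - 6)) + (-53 + √(-7)) = (1 + (-20/9 - 6)) + (-53 + I*√7) = (1 - 74/9) + (-53 + I*√7) = -65/9 + (-53 + I*√7) = -542/9 + I*√7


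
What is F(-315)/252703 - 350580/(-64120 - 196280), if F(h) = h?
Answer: 1475176529/1096731020 ≈ 1.3451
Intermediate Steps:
F(-315)/252703 - 350580/(-64120 - 196280) = -315/252703 - 350580/(-64120 - 196280) = -315*1/252703 - 350580/(-260400) = -315/252703 - 350580*(-1/260400) = -315/252703 + 5843/4340 = 1475176529/1096731020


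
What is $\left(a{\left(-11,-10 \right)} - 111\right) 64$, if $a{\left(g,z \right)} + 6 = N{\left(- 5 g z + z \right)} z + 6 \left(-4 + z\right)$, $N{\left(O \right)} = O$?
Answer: $345536$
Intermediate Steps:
$a{\left(g,z \right)} = -30 + 6 z + z \left(z - 5 g z\right)$ ($a{\left(g,z \right)} = -6 + \left(\left(- 5 g z + z\right) z + 6 \left(-4 + z\right)\right) = -6 + \left(\left(- 5 g z + z\right) z + \left(-24 + 6 z\right)\right) = -6 + \left(\left(z - 5 g z\right) z + \left(-24 + 6 z\right)\right) = -6 + \left(z \left(z - 5 g z\right) + \left(-24 + 6 z\right)\right) = -6 + \left(-24 + 6 z + z \left(z - 5 g z\right)\right) = -30 + 6 z + z \left(z - 5 g z\right)$)
$\left(a{\left(-11,-10 \right)} - 111\right) 64 = \left(\left(-30 + 6 \left(-10\right) + \left(-10\right)^{2} \left(1 - -55\right)\right) - 111\right) 64 = \left(\left(-30 - 60 + 100 \left(1 + 55\right)\right) - 111\right) 64 = \left(\left(-30 - 60 + 100 \cdot 56\right) - 111\right) 64 = \left(\left(-30 - 60 + 5600\right) - 111\right) 64 = \left(5510 - 111\right) 64 = 5399 \cdot 64 = 345536$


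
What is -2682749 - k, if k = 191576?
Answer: -2874325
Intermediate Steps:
-2682749 - k = -2682749 - 1*191576 = -2682749 - 191576 = -2874325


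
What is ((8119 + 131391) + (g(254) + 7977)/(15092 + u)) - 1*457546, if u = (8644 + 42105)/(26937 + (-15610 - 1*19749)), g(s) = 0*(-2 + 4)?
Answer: -40407702614406/127054075 ≈ -3.1804e+5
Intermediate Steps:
g(s) = 0 (g(s) = 0*2 = 0)
u = -50749/8422 (u = 50749/(26937 + (-15610 - 19749)) = 50749/(26937 - 35359) = 50749/(-8422) = 50749*(-1/8422) = -50749/8422 ≈ -6.0258)
((8119 + 131391) + (g(254) + 7977)/(15092 + u)) - 1*457546 = ((8119 + 131391) + (0 + 7977)/(15092 - 50749/8422)) - 1*457546 = (139510 + 7977/(127054075/8422)) - 457546 = (139510 + 7977*(8422/127054075)) - 457546 = (139510 + 67182294/127054075) - 457546 = 17725381185544/127054075 - 457546 = -40407702614406/127054075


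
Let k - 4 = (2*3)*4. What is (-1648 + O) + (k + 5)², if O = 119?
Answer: -440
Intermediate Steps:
k = 28 (k = 4 + (2*3)*4 = 4 + 6*4 = 4 + 24 = 28)
(-1648 + O) + (k + 5)² = (-1648 + 119) + (28 + 5)² = -1529 + 33² = -1529 + 1089 = -440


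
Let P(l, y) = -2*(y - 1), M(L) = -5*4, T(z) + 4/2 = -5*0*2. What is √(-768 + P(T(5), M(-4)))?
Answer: 11*I*√6 ≈ 26.944*I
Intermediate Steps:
T(z) = -2 (T(z) = -2 - 5*0*2 = -2 + 0*2 = -2 + 0 = -2)
M(L) = -20
P(l, y) = 2 - 2*y (P(l, y) = -2*(-1 + y) = 2 - 2*y)
√(-768 + P(T(5), M(-4))) = √(-768 + (2 - 2*(-20))) = √(-768 + (2 + 40)) = √(-768 + 42) = √(-726) = 11*I*√6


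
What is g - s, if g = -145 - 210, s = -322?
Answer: -33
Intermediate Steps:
g = -355
g - s = -355 - 1*(-322) = -355 + 322 = -33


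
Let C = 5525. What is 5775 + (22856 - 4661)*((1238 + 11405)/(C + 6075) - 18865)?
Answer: -796277520123/2320 ≈ -3.4322e+8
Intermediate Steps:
5775 + (22856 - 4661)*((1238 + 11405)/(C + 6075) - 18865) = 5775 + (22856 - 4661)*((1238 + 11405)/(5525 + 6075) - 18865) = 5775 + 18195*(12643/11600 - 18865) = 5775 + 18195*(-218821357/11600) = 5775 - 796290918123/2320 = -796277520123/2320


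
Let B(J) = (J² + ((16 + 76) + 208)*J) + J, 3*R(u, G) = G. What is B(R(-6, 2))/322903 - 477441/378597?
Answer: -462272973479/366750321273 ≈ -1.2605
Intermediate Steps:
R(u, G) = G/3
B(J) = J² + 301*J (B(J) = (J² + (92 + 208)*J) + J = (J² + 300*J) + J = J² + 301*J)
B(R(-6, 2))/322903 - 477441/378597 = (((⅓)*2)*(301 + (⅓)*2))/322903 - 477441/378597 = (2*(301 + ⅔)/3)*(1/322903) - 477441*1/378597 = ((⅔)*(905/3))*(1/322903) - 159147/126199 = (1810/9)*(1/322903) - 159147/126199 = 1810/2906127 - 159147/126199 = -462272973479/366750321273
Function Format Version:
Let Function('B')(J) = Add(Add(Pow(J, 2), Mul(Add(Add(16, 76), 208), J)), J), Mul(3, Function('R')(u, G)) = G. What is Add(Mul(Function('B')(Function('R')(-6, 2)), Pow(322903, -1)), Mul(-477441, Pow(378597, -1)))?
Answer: Rational(-462272973479, 366750321273) ≈ -1.2605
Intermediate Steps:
Function('R')(u, G) = Mul(Rational(1, 3), G)
Function('B')(J) = Add(Pow(J, 2), Mul(301, J)) (Function('B')(J) = Add(Add(Pow(J, 2), Mul(Add(92, 208), J)), J) = Add(Add(Pow(J, 2), Mul(300, J)), J) = Add(Pow(J, 2), Mul(301, J)))
Add(Mul(Function('B')(Function('R')(-6, 2)), Pow(322903, -1)), Mul(-477441, Pow(378597, -1))) = Add(Mul(Mul(Mul(Rational(1, 3), 2), Add(301, Mul(Rational(1, 3), 2))), Pow(322903, -1)), Mul(-477441, Pow(378597, -1))) = Add(Mul(Mul(Rational(2, 3), Add(301, Rational(2, 3))), Rational(1, 322903)), Mul(-477441, Rational(1, 378597))) = Add(Mul(Mul(Rational(2, 3), Rational(905, 3)), Rational(1, 322903)), Rational(-159147, 126199)) = Add(Mul(Rational(1810, 9), Rational(1, 322903)), Rational(-159147, 126199)) = Add(Rational(1810, 2906127), Rational(-159147, 126199)) = Rational(-462272973479, 366750321273)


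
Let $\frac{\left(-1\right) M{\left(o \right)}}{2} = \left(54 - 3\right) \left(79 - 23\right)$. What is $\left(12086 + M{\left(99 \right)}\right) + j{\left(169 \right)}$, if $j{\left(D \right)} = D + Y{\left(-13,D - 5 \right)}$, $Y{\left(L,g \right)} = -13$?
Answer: $6530$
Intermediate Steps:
$M{\left(o \right)} = -5712$ ($M{\left(o \right)} = - 2 \left(54 - 3\right) \left(79 - 23\right) = - 2 \cdot 51 \cdot 56 = \left(-2\right) 2856 = -5712$)
$j{\left(D \right)} = -13 + D$ ($j{\left(D \right)} = D - 13 = -13 + D$)
$\left(12086 + M{\left(99 \right)}\right) + j{\left(169 \right)} = \left(12086 - 5712\right) + \left(-13 + 169\right) = 6374 + 156 = 6530$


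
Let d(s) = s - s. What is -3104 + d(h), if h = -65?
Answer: -3104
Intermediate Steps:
d(s) = 0
-3104 + d(h) = -3104 + 0 = -3104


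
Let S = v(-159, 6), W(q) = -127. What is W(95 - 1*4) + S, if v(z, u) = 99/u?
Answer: -221/2 ≈ -110.50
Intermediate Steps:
S = 33/2 (S = 99/6 = 99*(⅙) = 33/2 ≈ 16.500)
W(95 - 1*4) + S = -127 + 33/2 = -221/2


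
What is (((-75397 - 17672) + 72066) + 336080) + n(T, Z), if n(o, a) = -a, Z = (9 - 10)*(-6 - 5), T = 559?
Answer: 315066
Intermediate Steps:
Z = 11 (Z = -1*(-11) = 11)
(((-75397 - 17672) + 72066) + 336080) + n(T, Z) = (((-75397 - 17672) + 72066) + 336080) - 1*11 = ((-93069 + 72066) + 336080) - 11 = (-21003 + 336080) - 11 = 315077 - 11 = 315066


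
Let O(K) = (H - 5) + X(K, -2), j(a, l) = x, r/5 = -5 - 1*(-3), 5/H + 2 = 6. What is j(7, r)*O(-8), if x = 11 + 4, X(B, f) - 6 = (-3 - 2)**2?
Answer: 1635/4 ≈ 408.75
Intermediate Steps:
H = 5/4 (H = 5/(-2 + 6) = 5/4 ≈ 1.2500)
X(B, f) = 31 (X(B, f) = 6 + (-3 - 2)**2 = 6 + (-5)**2 = 6 + 25 = 31)
x = 15
r = -10 (r = 5*(-5 - 1*(-3)) = 5*(-5 + 3) = 5*(-2) = -10)
j(a, l) = 15
O(K) = 109/4 (O(K) = (5/4 - 5) + 31 = -15/4 + 31 = 109/4)
j(7, r)*O(-8) = 15*(109/4) = 1635/4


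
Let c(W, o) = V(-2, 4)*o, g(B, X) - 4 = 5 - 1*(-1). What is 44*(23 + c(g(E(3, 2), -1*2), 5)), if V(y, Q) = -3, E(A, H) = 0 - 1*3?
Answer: 352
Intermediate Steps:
E(A, H) = -3 (E(A, H) = 0 - 3 = -3)
g(B, X) = 10 (g(B, X) = 4 + (5 - 1*(-1)) = 4 + (5 + 1) = 4 + 6 = 10)
c(W, o) = -3*o
44*(23 + c(g(E(3, 2), -1*2), 5)) = 44*(23 - 3*5) = 44*(23 - 15) = 44*8 = 352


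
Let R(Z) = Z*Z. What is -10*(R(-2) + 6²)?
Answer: -400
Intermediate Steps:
R(Z) = Z²
-10*(R(-2) + 6²) = -10*((-2)² + 6²) = -10*(4 + 36) = -10*40 = -400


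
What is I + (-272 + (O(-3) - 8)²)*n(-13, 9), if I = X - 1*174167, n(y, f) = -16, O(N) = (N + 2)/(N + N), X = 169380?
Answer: -12751/9 ≈ -1416.8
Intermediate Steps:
O(N) = (2 + N)/(2*N) (O(N) = (2 + N)/((2*N)) = (2 + N)*(1/(2*N)) = (2 + N)/(2*N))
I = -4787 (I = 169380 - 1*174167 = 169380 - 174167 = -4787)
I + (-272 + (O(-3) - 8)²)*n(-13, 9) = -4787 + (-272 + ((½)*(2 - 3)/(-3) - 8)²)*(-16) = -4787 + (-272 + ((½)*(-⅓)*(-1) - 8)²)*(-16) = -4787 + (-272 + (⅙ - 8)²)*(-16) = -4787 + (-272 + (-47/6)²)*(-16) = -4787 + (-272 + 2209/36)*(-16) = -4787 - 7583/36*(-16) = -4787 + 30332/9 = -12751/9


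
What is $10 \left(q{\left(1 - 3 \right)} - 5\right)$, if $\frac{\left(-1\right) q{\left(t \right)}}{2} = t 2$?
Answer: $30$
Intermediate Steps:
$q{\left(t \right)} = - 4 t$ ($q{\left(t \right)} = - 2 t 2 = - 2 \cdot 2 t = - 4 t$)
$10 \left(q{\left(1 - 3 \right)} - 5\right) = 10 \left(- 4 \left(1 - 3\right) - 5\right) = 10 \left(\left(-4\right) \left(-2\right) - 5\right) = 10 \left(8 - 5\right) = 10 \cdot 3 = 30$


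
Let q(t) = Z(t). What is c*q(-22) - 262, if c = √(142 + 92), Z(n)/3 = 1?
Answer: -262 + 9*√26 ≈ -216.11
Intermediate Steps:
Z(n) = 3 (Z(n) = 3*1 = 3)
c = 3*√26 (c = √234 = 3*√26 ≈ 15.297)
q(t) = 3
c*q(-22) - 262 = (3*√26)*3 - 262 = 9*√26 - 262 = -262 + 9*√26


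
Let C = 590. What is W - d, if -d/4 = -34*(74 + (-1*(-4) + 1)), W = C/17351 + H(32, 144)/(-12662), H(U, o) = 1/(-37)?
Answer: -87335974020325/8128839394 ≈ -10744.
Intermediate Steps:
H(U, o) = -1/37
W = 276428811/8128839394 (W = 590/17351 - 1/37/(-12662) = 590*(1/17351) - 1/37*(-1/12662) = 590/17351 + 1/468494 = 276428811/8128839394 ≈ 0.034006)
d = 10744 (d = -(-136)*(74 + (-1*(-4) + 1)) = -(-136)*(74 + (4 + 1)) = -(-136)*(74 + 5) = -(-136)*79 = -4*(-2686) = 10744)
W - d = 276428811/8128839394 - 1*10744 = 276428811/8128839394 - 10744 = -87335974020325/8128839394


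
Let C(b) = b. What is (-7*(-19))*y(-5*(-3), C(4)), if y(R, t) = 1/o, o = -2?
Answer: -133/2 ≈ -66.500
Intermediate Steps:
y(R, t) = -½ (y(R, t) = 1/(-2) = -½)
(-7*(-19))*y(-5*(-3), C(4)) = -7*(-19)*(-½) = 133*(-½) = -133/2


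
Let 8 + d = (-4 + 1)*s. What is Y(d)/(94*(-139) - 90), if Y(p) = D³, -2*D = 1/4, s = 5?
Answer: 1/6735872 ≈ 1.4846e-7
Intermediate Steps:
D = -⅛ (D = -½/4 = -½*¼ = -⅛ ≈ -0.12500)
d = -23 (d = -8 + (-4 + 1)*5 = -8 - 3*5 = -8 - 15 = -23)
Y(p) = -1/512 (Y(p) = (-⅛)³ = -1/512)
Y(d)/(94*(-139) - 90) = -1/(512*(94*(-139) - 90)) = -1/(512*(-13066 - 90)) = -1/512/(-13156) = -1/512*(-1/13156) = 1/6735872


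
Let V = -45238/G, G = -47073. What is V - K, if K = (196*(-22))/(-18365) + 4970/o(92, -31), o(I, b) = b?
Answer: 4316005685564/26799364995 ≈ 161.05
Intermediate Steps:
V = 45238/47073 (V = -45238/(-47073) = -45238*(-1/47073) = 45238/47073 ≈ 0.96102)
K = -91140378/569315 (K = (196*(-22))/(-18365) + 4970/(-31) = -4312*(-1/18365) + 4970*(-1/31) = 4312/18365 - 4970/31 = -91140378/569315 ≈ -160.09)
V - K = 45238/47073 - 1*(-91140378/569315) = 45238/47073 + 91140378/569315 = 4316005685564/26799364995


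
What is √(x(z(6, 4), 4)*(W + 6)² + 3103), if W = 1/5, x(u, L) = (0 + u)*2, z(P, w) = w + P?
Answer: 9*√1195/5 ≈ 62.224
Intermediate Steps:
z(P, w) = P + w
x(u, L) = 2*u (x(u, L) = u*2 = 2*u)
W = ⅕ ≈ 0.20000
√(x(z(6, 4), 4)*(W + 6)² + 3103) = √((2*(6 + 4))*(⅕ + 6)² + 3103) = √((2*10)*(31/5)² + 3103) = √(20*(961/25) + 3103) = √(3844/5 + 3103) = √(19359/5) = 9*√1195/5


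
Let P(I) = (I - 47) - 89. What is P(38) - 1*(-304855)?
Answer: 304757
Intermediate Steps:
P(I) = -136 + I (P(I) = (-47 + I) - 89 = -136 + I)
P(38) - 1*(-304855) = (-136 + 38) - 1*(-304855) = -98 + 304855 = 304757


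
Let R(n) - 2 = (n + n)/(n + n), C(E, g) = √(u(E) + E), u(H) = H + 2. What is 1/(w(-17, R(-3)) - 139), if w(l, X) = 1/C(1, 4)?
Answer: -2/277 ≈ -0.0072202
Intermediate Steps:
u(H) = 2 + H
C(E, g) = √(2 + 2*E) (C(E, g) = √((2 + E) + E) = √(2 + 2*E))
R(n) = 3 (R(n) = 2 + (n + n)/(n + n) = 2 + (2*n)/((2*n)) = 2 + (2*n)*(1/(2*n)) = 2 + 1 = 3)
w(l, X) = ½ (w(l, X) = 1/(√(2 + 2*1)) = 1/(√(2 + 2)) = 1/(√4) = 1/2 = ½)
1/(w(-17, R(-3)) - 139) = 1/(½ - 139) = 1/(-277/2) = -2/277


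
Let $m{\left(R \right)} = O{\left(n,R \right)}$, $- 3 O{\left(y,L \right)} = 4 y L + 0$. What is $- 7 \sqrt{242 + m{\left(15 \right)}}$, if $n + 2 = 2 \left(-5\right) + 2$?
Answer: $- 7 \sqrt{442} \approx -147.17$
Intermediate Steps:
$n = -10$ ($n = -2 + \left(2 \left(-5\right) + 2\right) = -2 + \left(-10 + 2\right) = -2 - 8 = -10$)
$O{\left(y,L \right)} = - \frac{4 L y}{3}$ ($O{\left(y,L \right)} = - \frac{4 y L + 0}{3} = - \frac{4 L y + 0}{3} = - \frac{4 L y}{3}$)
$m{\left(R \right)} = \frac{40 R}{3}$ ($m{\left(R \right)} = \left(- \frac{4}{3}\right) R \left(-10\right) = \frac{40 R}{3}$)
$- 7 \sqrt{242 + m{\left(15 \right)}} = - 7 \sqrt{242 + \frac{40}{3} \cdot 15} = - 7 \sqrt{242 + 200} = - 7 \sqrt{442}$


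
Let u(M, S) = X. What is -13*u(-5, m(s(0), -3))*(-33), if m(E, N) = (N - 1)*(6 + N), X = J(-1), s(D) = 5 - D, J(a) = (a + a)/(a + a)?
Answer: 429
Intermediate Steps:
J(a) = 1 (J(a) = (2*a)/((2*a)) = (2*a)*(1/(2*a)) = 1)
X = 1
m(E, N) = (-1 + N)*(6 + N)
u(M, S) = 1
-13*u(-5, m(s(0), -3))*(-33) = -13*1*(-33) = -13*(-33) = 429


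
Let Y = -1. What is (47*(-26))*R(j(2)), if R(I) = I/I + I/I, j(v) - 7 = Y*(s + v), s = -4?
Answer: -2444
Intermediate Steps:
j(v) = 11 - v (j(v) = 7 - (-4 + v) = 7 + (4 - v) = 11 - v)
R(I) = 2 (R(I) = 1 + 1 = 2)
(47*(-26))*R(j(2)) = (47*(-26))*2 = -1222*2 = -2444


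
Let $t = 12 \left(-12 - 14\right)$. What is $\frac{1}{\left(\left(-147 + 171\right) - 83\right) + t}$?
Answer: $- \frac{1}{371} \approx -0.0026954$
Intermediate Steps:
$t = -312$ ($t = 12 \left(-26\right) = -312$)
$\frac{1}{\left(\left(-147 + 171\right) - 83\right) + t} = \frac{1}{\left(\left(-147 + 171\right) - 83\right) - 312} = \frac{1}{\left(24 - 83\right) - 312} = \frac{1}{-59 - 312} = \frac{1}{-371} = - \frac{1}{371}$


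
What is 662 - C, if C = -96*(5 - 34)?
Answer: -2122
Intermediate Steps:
C = 2784 (C = -96*(-29) = 2784)
662 - C = 662 - 1*2784 = 662 - 2784 = -2122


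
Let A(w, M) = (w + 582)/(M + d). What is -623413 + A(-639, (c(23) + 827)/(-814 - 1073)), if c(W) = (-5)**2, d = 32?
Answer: -12371043425/19844 ≈ -6.2342e+5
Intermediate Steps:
c(W) = 25
A(w, M) = (582 + w)/(32 + M) (A(w, M) = (w + 582)/(M + 32) = (582 + w)/(32 + M))
-623413 + A(-639, (c(23) + 827)/(-814 - 1073)) = -623413 + (582 - 639)/(32 + (25 + 827)/(-814 - 1073)) = -623413 - 57/(32 + 852/(-1887)) = -623413 - 57/(32 + 852*(-1/1887)) = -623413 - 57/(32 - 284/629) = -623413 - 57/(19844/629) = -623413 + (629/19844)*(-57) = -623413 - 35853/19844 = -12371043425/19844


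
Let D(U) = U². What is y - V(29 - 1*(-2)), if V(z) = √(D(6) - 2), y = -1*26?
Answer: -26 - √34 ≈ -31.831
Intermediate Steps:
y = -26
V(z) = √34 (V(z) = √(6² - 2) = √(36 - 2) = √34)
y - V(29 - 1*(-2)) = -26 - √34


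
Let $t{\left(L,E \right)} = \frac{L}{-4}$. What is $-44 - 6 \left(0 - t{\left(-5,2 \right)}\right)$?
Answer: $- \frac{73}{2} \approx -36.5$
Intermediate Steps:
$t{\left(L,E \right)} = - \frac{L}{4}$ ($t{\left(L,E \right)} = L \left(- \frac{1}{4}\right) = - \frac{L}{4}$)
$-44 - 6 \left(0 - t{\left(-5,2 \right)}\right) = -44 - 6 \left(0 - \left(- \frac{1}{4}\right) \left(-5\right)\right) = -44 - 6 \left(0 - \frac{5}{4}\right) = -44 - - \frac{15}{2} = -44 + \frac{15}{2} = - \frac{73}{2}$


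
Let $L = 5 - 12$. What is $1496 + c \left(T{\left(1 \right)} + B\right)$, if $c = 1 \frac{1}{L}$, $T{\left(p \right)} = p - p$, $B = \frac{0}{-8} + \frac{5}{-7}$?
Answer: $\frac{73309}{49} \approx 1496.1$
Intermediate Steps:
$B = - \frac{5}{7}$ ($B = 0 \left(- \frac{1}{8}\right) + 5 \left(- \frac{1}{7}\right) = 0 - \frac{5}{7} = - \frac{5}{7} \approx -0.71429$)
$L = -7$ ($L = 5 - 12 = -7$)
$T{\left(p \right)} = 0$
$c = - \frac{1}{7}$ ($c = 1 \frac{1}{-7} = 1 \left(- \frac{1}{7}\right) = - \frac{1}{7} \approx -0.14286$)
$1496 + c \left(T{\left(1 \right)} + B\right) = 1496 - \frac{0 - \frac{5}{7}}{7} = 1496 - - \frac{5}{49} = 1496 + \frac{5}{49} = \frac{73309}{49}$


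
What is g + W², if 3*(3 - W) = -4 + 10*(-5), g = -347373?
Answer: -346932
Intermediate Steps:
W = 21 (W = 3 - (-4 + 10*(-5))/3 = 3 - (-4 - 50)/3 = 3 - ⅓*(-54) = 3 + 18 = 21)
g + W² = -347373 + 21² = -347373 + 441 = -346932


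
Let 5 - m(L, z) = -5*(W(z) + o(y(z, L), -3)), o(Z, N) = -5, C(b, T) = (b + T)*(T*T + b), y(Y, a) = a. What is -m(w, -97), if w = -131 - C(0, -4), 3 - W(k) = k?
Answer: -480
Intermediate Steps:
W(k) = 3 - k
C(b, T) = (T + b)*(b + T²) (C(b, T) = (T + b)*(T² + b) = (T + b)*(b + T²))
w = -67 (w = -131 - ((-4)³ + 0² - 4*0 + 0*(-4)²) = -131 - (-64 + 0 + 0 + 0*16) = -131 - (-64 + 0 + 0 + 0) = -131 - 1*(-64) = -131 + 64 = -67)
m(L, z) = -5 - 5*z (m(L, z) = 5 - (-5)*((3 - z) - 5) = 5 - (-5)*(-2 - z) = 5 - (10 + 5*z) = 5 + (-10 - 5*z) = -5 - 5*z)
-m(w, -97) = -(-5 - 5*(-97)) = -(-5 + 485) = -1*480 = -480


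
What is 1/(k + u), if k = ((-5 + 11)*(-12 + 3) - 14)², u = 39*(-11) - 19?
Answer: 1/4176 ≈ 0.00023946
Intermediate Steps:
u = -448 (u = -429 - 19 = -448)
k = 4624 (k = (6*(-9) - 14)² = (-54 - 14)² = (-68)² = 4624)
1/(k + u) = 1/(4624 - 448) = 1/4176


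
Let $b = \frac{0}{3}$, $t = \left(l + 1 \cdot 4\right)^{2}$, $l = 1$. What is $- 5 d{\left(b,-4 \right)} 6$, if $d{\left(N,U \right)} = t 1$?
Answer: $-750$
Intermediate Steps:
$t = 25$ ($t = \left(1 + 1 \cdot 4\right)^{2} = \left(1 + 4\right)^{2} = 5^{2} = 25$)
$b = 0$ ($b = 0 \cdot \frac{1}{3} = 0$)
$d{\left(N,U \right)} = 25$ ($d{\left(N,U \right)} = 25 \cdot 1 = 25$)
$- 5 d{\left(b,-4 \right)} 6 = \left(-5\right) 25 \cdot 6 = \left(-125\right) 6 = -750$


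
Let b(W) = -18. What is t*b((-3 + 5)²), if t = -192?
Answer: 3456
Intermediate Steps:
t*b((-3 + 5)²) = -192*(-18) = 3456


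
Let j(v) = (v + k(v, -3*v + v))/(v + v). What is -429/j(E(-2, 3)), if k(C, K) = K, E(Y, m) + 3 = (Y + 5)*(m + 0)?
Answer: 858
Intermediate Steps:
E(Y, m) = -3 + m*(5 + Y) (E(Y, m) = -3 + (Y + 5)*(m + 0) = -3 + (5 + Y)*m = -3 + m*(5 + Y))
j(v) = -½ (j(v) = (v + (-3*v + v))/(v + v) = (v - 2*v)/((2*v)) = (-v)*(1/(2*v)) = -½)
-429/j(E(-2, 3)) = -429/(-½) = -429*(-2) = 858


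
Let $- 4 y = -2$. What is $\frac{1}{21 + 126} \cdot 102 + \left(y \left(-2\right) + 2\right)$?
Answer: $\frac{83}{49} \approx 1.6939$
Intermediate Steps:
$y = \frac{1}{2}$ ($y = \left(- \frac{1}{4}\right) \left(-2\right) = \frac{1}{2} \approx 0.5$)
$\frac{1}{21 + 126} \cdot 102 + \left(y \left(-2\right) + 2\right) = \frac{1}{21 + 126} \cdot 102 + \left(\frac{1}{2} \left(-2\right) + 2\right) = \frac{1}{147} \cdot 102 + \left(-1 + 2\right) = \frac{1}{147} \cdot 102 + 1 = \frac{34}{49} + 1 = \frac{83}{49}$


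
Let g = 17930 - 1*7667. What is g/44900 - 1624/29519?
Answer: 32862271/189343300 ≈ 0.17356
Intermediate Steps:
g = 10263 (g = 17930 - 7667 = 10263)
g/44900 - 1624/29519 = 10263/44900 - 1624/29519 = 10263*(1/44900) - 1624*1/29519 = 10263/44900 - 232/4217 = 32862271/189343300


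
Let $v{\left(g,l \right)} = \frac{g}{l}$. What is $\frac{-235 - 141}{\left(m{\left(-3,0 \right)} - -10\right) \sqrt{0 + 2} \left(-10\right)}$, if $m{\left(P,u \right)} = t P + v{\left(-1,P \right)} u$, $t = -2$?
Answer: $\frac{47 \sqrt{2}}{40} \approx 1.6617$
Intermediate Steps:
$m{\left(P,u \right)} = - 2 P - \frac{u}{P}$ ($m{\left(P,u \right)} = - 2 P + - \frac{1}{P} u = - 2 P - \frac{u}{P}$)
$\frac{-235 - 141}{\left(m{\left(-3,0 \right)} - -10\right) \sqrt{0 + 2} \left(-10\right)} = \frac{-235 - 141}{\left(\left(\left(-2\right) \left(-3\right) - \frac{0}{-3}\right) - -10\right) \sqrt{0 + 2} \left(-10\right)} = \frac{-235 - 141}{\left(\left(6 - 0 \left(- \frac{1}{3}\right)\right) + 10\right) \sqrt{2} \left(-10\right)} = - \frac{376}{\left(\left(6 + 0\right) + 10\right) \sqrt{2} \left(-10\right)} = - \frac{376}{\left(6 + 10\right) \sqrt{2} \left(-10\right)} = - \frac{376}{16 \sqrt{2} \left(-10\right)} = - \frac{376}{\left(-160\right) \sqrt{2}} = - 376 \left(- \frac{\sqrt{2}}{320}\right) = \frac{47 \sqrt{2}}{40}$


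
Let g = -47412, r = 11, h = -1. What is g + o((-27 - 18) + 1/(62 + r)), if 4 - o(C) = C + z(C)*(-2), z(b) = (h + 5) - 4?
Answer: -3457500/73 ≈ -47363.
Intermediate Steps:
z(b) = 0 (z(b) = (-1 + 5) - 4 = 4 - 4 = 0)
o(C) = 4 - C (o(C) = 4 - (C + 0*(-2)) = 4 - (C + 0) = 4 - C)
g + o((-27 - 18) + 1/(62 + r)) = -47412 + (4 - ((-27 - 18) + 1/(62 + 11))) = -47412 + (4 - (-45 + 1/73)) = -47412 + (4 - 1*(-3284/73)) = -47412 + (4 + 3284/73) = -47412 + 3576/73 = -3457500/73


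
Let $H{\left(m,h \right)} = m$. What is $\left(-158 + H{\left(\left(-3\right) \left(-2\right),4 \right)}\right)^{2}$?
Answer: $23104$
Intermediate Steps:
$\left(-158 + H{\left(\left(-3\right) \left(-2\right),4 \right)}\right)^{2} = \left(-158 - -6\right)^{2} = \left(-158 + 6\right)^{2} = \left(-152\right)^{2} = 23104$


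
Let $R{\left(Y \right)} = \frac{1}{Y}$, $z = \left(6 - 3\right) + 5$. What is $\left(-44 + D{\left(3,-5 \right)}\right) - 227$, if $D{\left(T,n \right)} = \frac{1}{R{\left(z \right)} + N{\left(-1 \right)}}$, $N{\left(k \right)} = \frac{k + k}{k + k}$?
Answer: $- \frac{2431}{9} \approx -270.11$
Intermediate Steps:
$N{\left(k \right)} = 1$ ($N{\left(k \right)} = \frac{2 k}{2 k} = 2 k \frac{1}{2 k} = 1$)
$z = 8$ ($z = 3 + 5 = 8$)
$D{\left(T,n \right)} = \frac{8}{9}$ ($D{\left(T,n \right)} = \frac{1}{\frac{1}{8} + 1} = \frac{1}{\frac{9}{8}} = \frac{8}{9}$)
$\left(-44 + D{\left(3,-5 \right)}\right) - 227 = \left(-44 + \frac{8}{9}\right) - 227 = - \frac{388}{9} - 227 = - \frac{2431}{9}$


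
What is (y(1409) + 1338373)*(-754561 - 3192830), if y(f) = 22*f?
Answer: -5405442761061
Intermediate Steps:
(y(1409) + 1338373)*(-754561 - 3192830) = (22*1409 + 1338373)*(-754561 - 3192830) = (30998 + 1338373)*(-3947391) = 1369371*(-3947391) = -5405442761061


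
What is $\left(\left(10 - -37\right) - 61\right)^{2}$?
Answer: $196$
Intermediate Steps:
$\left(\left(10 - -37\right) - 61\right)^{2} = \left(\left(10 + 37\right) - 61\right)^{2} = \left(47 - 61\right)^{2} = \left(-14\right)^{2} = 196$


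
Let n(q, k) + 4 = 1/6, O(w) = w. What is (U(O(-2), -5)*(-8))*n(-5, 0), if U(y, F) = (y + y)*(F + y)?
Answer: 2576/3 ≈ 858.67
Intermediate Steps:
n(q, k) = -23/6 (n(q, k) = -4 + 1/6 = -23/6)
U(y, F) = 2*y*(F + y) (U(y, F) = (2*y)*(F + y) = 2*y*(F + y))
(U(O(-2), -5)*(-8))*n(-5, 0) = ((2*(-2)*(-5 - 2))*(-8))*(-23/6) = ((2*(-2)*(-7))*(-8))*(-23/6) = (28*(-8))*(-23/6) = -224*(-23/6) = 2576/3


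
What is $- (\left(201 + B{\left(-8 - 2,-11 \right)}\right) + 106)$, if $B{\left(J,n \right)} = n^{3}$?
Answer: $1024$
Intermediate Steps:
$- (\left(201 + B{\left(-8 - 2,-11 \right)}\right) + 106) = - (\left(201 + \left(-11\right)^{3}\right) + 106) = - (\left(201 - 1331\right) + 106) = - (-1130 + 106) = \left(-1\right) \left(-1024\right) = 1024$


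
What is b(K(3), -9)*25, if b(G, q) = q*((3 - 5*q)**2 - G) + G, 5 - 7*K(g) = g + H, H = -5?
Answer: -518150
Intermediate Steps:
K(g) = 10/7 - g/7 (K(g) = 5/7 - (g - 5)/7 = 5/7 - (-5 + g)/7 = 5/7 + (5/7 - g/7) = 10/7 - g/7)
b(G, q) = G + q*((3 - 5*q)**2 - G)
b(K(3), -9)*25 = ((10/7 - 1/7*3) - 9*(-3 + 5*(-9))**2 - 1*(10/7 - 1/7*3)*(-9))*25 = ((10/7 - 3/7) - 9*(-3 - 45)**2 - 1*(10/7 - 3/7)*(-9))*25 = (1 - 9*(-48)**2 - 1*1*(-9))*25 = (1 - 9*2304 + 9)*25 = (1 - 20736 + 9)*25 = -20726*25 = -518150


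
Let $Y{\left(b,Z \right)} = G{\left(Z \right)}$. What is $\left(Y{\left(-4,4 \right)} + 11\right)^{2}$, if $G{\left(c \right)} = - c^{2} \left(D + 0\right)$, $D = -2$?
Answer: $1849$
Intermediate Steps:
$G{\left(c \right)} = 2 c^{2}$ ($G{\left(c \right)} = - c^{2} \left(-2 + 0\right) = - c^{2} \left(-2\right) = 2 c^{2}$)
$Y{\left(b,Z \right)} = 2 Z^{2}$
$\left(Y{\left(-4,4 \right)} + 11\right)^{2} = \left(2 \cdot 4^{2} + 11\right)^{2} = \left(2 \cdot 16 + 11\right)^{2} = \left(32 + 11\right)^{2} = 43^{2} = 1849$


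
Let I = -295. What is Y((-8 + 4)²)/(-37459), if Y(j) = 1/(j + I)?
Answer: 1/10451061 ≈ 9.5684e-8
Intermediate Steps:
Y(j) = 1/(-295 + j) (Y(j) = 1/(j - 295) = 1/(-295 + j))
Y((-8 + 4)²)/(-37459) = 1/(-295 + (-8 + 4)²*(-37459)) = -1/37459/(-295 + (-4)²) = -1/37459/(-295 + 16) = -1/37459/(-279) = -1/279*(-1/37459) = 1/10451061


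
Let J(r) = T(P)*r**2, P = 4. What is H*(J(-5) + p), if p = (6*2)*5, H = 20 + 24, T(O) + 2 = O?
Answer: 4840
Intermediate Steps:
T(O) = -2 + O
H = 44
p = 60 (p = 12*5 = 60)
J(r) = 2*r**2 (J(r) = (-2 + 4)*r**2 = 2*r**2)
H*(J(-5) + p) = 44*(2*(-5)**2 + 60) = 44*(2*25 + 60) = 44*(50 + 60) = 44*110 = 4840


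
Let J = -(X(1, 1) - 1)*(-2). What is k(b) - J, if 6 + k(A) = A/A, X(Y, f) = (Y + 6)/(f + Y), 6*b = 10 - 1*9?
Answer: -10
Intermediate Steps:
b = ⅙ (b = (10 - 1*9)/6 = (10 - 9)/6 = (⅙)*1 = ⅙ ≈ 0.16667)
X(Y, f) = (6 + Y)/(Y + f)
k(A) = -5 (k(A) = -6 + A/A = -6 + 1 = -5)
J = 5 (J = -((6 + 1)/(1 + 1) - 1)*(-2) = -(7/2 - 1)*(-2) = -1*5/2*(-2) = -5/2*(-2) = 5)
k(b) - J = -5 - 1*5 = -5 - 5 = -10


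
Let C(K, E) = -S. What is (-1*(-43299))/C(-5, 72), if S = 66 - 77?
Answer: 43299/11 ≈ 3936.3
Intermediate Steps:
S = -11
C(K, E) = 11 (C(K, E) = -1*(-11) = 11)
(-1*(-43299))/C(-5, 72) = -1*(-43299)/11 = 43299*(1/11) = 43299/11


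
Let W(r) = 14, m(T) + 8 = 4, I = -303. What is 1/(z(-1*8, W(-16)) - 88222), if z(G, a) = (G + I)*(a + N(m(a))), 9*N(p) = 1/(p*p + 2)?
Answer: -162/14997623 ≈ -1.0802e-5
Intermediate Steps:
m(T) = -4 (m(T) = -8 + 4 = -4)
N(p) = 1/(9*(2 + p**2)) (N(p) = 1/(9*(p*p + 2)) = 1/(9*(p**2 + 2)) = 1/(9*(2 + p**2)))
z(G, a) = (-303 + G)*(1/162 + a) (z(G, a) = (G - 303)*(a + 1/(9*(2 + (-4)**2))) = (-303 + G)*(a + 1/(9*(2 + 16))) = (-303 + G)*(a + (1/9)/18) = (-303 + G)*(a + (1/9)*(1/18)) = (-303 + G)*(a + 1/162) = (-303 + G)*(1/162 + a))
1/(z(-1*8, W(-16)) - 88222) = 1/((-101/54 - 303*14 + (-1*8)/162 - 1*8*14) - 88222) = 1/((-101/54 - 4242 + (1/162)*(-8) - 8*14) - 88222) = 1/((-101/54 - 4242 - 4/81 - 112) - 88222) = 1/(-705659/162 - 88222) = 1/(-14997623/162) = -162/14997623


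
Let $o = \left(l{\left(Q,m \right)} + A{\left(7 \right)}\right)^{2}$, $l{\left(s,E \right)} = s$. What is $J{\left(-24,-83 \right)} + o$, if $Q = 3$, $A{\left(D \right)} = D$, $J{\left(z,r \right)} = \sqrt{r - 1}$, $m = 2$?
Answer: $100 + 2 i \sqrt{21} \approx 100.0 + 9.1651 i$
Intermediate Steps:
$J{\left(z,r \right)} = \sqrt{-1 + r}$
$o = 100$ ($o = \left(3 + 7\right)^{2} = 10^{2} = 100$)
$J{\left(-24,-83 \right)} + o = \sqrt{-1 - 83} + 100 = \sqrt{-84} + 100 = 2 i \sqrt{21} + 100 = 100 + 2 i \sqrt{21}$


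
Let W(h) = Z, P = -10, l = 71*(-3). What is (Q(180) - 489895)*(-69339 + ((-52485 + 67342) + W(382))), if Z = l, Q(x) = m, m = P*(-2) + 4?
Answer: 26793494345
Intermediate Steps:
l = -213
m = 24 (m = -10*(-2) + 4 = 20 + 4 = 24)
Q(x) = 24
Z = -213
W(h) = -213
(Q(180) - 489895)*(-69339 + ((-52485 + 67342) + W(382))) = (24 - 489895)*(-69339 + ((-52485 + 67342) - 213)) = -489871*(-69339 + (14857 - 213)) = -489871*(-69339 + 14644) = -489871*(-54695) = 26793494345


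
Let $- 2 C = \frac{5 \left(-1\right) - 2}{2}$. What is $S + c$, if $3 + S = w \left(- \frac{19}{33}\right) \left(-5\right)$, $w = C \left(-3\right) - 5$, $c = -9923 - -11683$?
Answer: $\frac{228029}{132} \approx 1727.5$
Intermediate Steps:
$c = 1760$ ($c = -9923 + 11683 = 1760$)
$C = \frac{7}{4}$ ($C = - \frac{\left(5 \left(-1\right) - 2\right) \frac{1}{2}}{2} = - \frac{\left(-5 - 2\right) \frac{1}{2}}{2} = - \frac{\left(-7\right) \frac{1}{2}}{2} = \left(- \frac{1}{2}\right) \left(- \frac{7}{2}\right) = \frac{7}{4} \approx 1.75$)
$w = - \frac{41}{4}$ ($w = \frac{7}{4} \left(-3\right) - 5 = - \frac{21}{4} - 5 = - \frac{41}{4} \approx -10.25$)
$S = - \frac{4291}{132}$ ($S = -3 + - \frac{41 \left(- \frac{19}{33}\right)}{4} \left(-5\right) = -3 + - \frac{41 \left(\left(-19\right) \frac{1}{33}\right)}{4} \left(-5\right) = -3 + \left(- \frac{41}{4}\right) \left(- \frac{19}{33}\right) \left(-5\right) = -3 + \frac{779}{132} \left(-5\right) = -3 - \frac{3895}{132} = - \frac{4291}{132} \approx -32.508$)
$S + c = - \frac{4291}{132} + 1760 = \frac{228029}{132}$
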